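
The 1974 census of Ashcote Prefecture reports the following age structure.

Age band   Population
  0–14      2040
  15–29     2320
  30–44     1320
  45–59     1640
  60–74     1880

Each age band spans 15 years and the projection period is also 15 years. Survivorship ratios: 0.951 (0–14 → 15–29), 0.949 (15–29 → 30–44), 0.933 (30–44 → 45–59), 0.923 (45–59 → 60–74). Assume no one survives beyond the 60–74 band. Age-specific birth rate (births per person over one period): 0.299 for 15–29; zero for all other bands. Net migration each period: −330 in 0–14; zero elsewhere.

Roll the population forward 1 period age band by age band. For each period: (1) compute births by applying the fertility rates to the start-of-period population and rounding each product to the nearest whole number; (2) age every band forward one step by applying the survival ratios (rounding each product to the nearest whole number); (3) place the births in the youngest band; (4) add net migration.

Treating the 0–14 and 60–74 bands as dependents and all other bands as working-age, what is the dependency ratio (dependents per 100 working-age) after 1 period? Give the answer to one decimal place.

34.9

Numbering the bands 1..5 from youngest to oldest:
After projecting period 1:
Births: 2320 × 0.299 = 694
Band 2: 2040 × 0.951 = 1940
Band 3: 2320 × 0.949 = 2202
Band 4: 1320 × 0.933 = 1232
Band 5: 1640 × 0.923 = 1514
Net migration: Band 1 − 330 → 364
→ [364, 1940, 2202, 1232, 1514]
Dependents (band 0–14 + band 60–74) = 364 + 1514 = 1878; working-age = 5374; ratio = 1878/5374 × 100 = 34.9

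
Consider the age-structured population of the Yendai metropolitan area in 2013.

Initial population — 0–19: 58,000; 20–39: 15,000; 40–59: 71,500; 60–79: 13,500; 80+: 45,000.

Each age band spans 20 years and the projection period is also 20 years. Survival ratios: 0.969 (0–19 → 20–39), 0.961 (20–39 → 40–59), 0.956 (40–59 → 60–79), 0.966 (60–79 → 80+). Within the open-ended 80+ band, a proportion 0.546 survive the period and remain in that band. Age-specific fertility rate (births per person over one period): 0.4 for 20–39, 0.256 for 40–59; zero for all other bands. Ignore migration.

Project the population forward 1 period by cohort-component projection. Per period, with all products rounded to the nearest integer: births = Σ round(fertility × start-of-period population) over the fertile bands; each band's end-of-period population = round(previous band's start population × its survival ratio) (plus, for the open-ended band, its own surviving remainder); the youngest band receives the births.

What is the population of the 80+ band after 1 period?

37611

(Groups numbered youngest = 1 to oldest = 5.)
Period 1:
Births: 15000 × 0.4 = 6000, 71500 × 0.256 = 18304 → total 24304
Group 2: 58000 × 0.969 = 56202
Group 3: 15000 × 0.961 = 14415
Group 4: 71500 × 0.956 = 68354
Group 5: 13500 × 0.966 + 45000 × 0.546 = 13041 + 24570 = 37611
→ [24304, 56202, 14415, 68354, 37611]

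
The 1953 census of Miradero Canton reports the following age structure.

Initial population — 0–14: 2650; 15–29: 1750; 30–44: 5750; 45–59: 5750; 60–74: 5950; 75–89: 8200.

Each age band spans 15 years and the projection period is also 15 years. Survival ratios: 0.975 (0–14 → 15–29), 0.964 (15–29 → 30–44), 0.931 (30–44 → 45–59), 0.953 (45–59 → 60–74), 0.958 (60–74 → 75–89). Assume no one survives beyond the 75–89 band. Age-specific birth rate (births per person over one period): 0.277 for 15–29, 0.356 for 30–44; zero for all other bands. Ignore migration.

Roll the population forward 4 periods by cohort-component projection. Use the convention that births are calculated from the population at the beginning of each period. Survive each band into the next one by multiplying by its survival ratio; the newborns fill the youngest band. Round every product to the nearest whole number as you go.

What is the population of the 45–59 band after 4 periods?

[period 1]
Births: 1750 × 0.277 = 485  |  5750 × 0.356 = 2047 → total 2532
15–29: 2650 × 0.975 = 2584
30–44: 1750 × 0.964 = 1687
45–59: 5750 × 0.931 = 5353
60–74: 5750 × 0.953 = 5480
75–89: 5950 × 0.958 = 5700
Population now: 0–14=2532, 15–29=2584, 30–44=1687, 45–59=5353, 60–74=5480, 75–89=5700
[period 2]
Births: 2584 × 0.277 = 716  |  1687 × 0.356 = 601 → total 1317
15–29: 2532 × 0.975 = 2469
30–44: 2584 × 0.964 = 2491
45–59: 1687 × 0.931 = 1571
60–74: 5353 × 0.953 = 5101
75–89: 5480 × 0.958 = 5250
Population now: 0–14=1317, 15–29=2469, 30–44=2491, 45–59=1571, 60–74=5101, 75–89=5250
[period 3]
Births: 2469 × 0.277 = 684  |  2491 × 0.356 = 887 → total 1571
15–29: 1317 × 0.975 = 1284
30–44: 2469 × 0.964 = 2380
45–59: 2491 × 0.931 = 2319
60–74: 1571 × 0.953 = 1497
75–89: 5101 × 0.958 = 4887
Population now: 0–14=1571, 15–29=1284, 30–44=2380, 45–59=2319, 60–74=1497, 75–89=4887
[period 4]
Births: 1284 × 0.277 = 356  |  2380 × 0.356 = 847 → total 1203
15–29: 1571 × 0.975 = 1532
30–44: 1284 × 0.964 = 1238
45–59: 2380 × 0.931 = 2216
60–74: 2319 × 0.953 = 2210
75–89: 1497 × 0.958 = 1434
Population now: 0–14=1203, 15–29=1532, 30–44=1238, 45–59=2216, 60–74=2210, 75–89=1434

2216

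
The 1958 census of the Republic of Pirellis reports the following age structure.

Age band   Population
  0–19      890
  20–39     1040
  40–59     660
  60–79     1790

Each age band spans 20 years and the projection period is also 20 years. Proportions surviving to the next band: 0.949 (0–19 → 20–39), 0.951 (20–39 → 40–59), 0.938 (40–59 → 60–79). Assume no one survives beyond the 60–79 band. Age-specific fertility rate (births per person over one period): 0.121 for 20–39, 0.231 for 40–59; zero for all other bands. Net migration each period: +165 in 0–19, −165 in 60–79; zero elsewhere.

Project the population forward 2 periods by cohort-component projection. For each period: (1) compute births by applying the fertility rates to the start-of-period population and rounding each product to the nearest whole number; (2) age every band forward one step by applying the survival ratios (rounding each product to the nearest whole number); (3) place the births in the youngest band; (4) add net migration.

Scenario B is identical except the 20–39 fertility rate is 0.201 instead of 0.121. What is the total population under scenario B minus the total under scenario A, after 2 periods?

147

(Groups numbered youngest = 1 to oldest = 4.)
— Period 1 —
Births: 1040 × 0.121 = 126 ; 660 × 0.231 = 152 — total 278
Group 2: 890 × 0.949 = 845
Group 3: 1040 × 0.951 = 989
Group 4: 660 × 0.938 = 619
Net migration: Group 1 + 165 → 443; Group 4 − 165 → 454
Giving 443 / 845 / 989 / 454.
— Period 2 —
Births: 845 × 0.121 = 102 ; 989 × 0.231 = 228 — total 330
Group 2: 443 × 0.949 = 420
Group 3: 845 × 0.951 = 804
Group 4: 989 × 0.938 = 928
Net migration: Group 1 + 165 → 495; Group 4 − 165 → 763
Giving 495 / 420 / 804 / 763.
Scenario A total after 2 periods: 2482
Scenario B projection —
— Period 1 —
Births: 1040 × 0.201 = 209 ; 660 × 0.231 = 152 — total 361
Group 2: 890 × 0.949 = 845
Group 3: 1040 × 0.951 = 989
Group 4: 660 × 0.938 = 619
Net migration: Group 1 + 165 → 526; Group 4 − 165 → 454
Giving 526 / 845 / 989 / 454.
— Period 2 —
Births: 845 × 0.201 = 170 ; 989 × 0.231 = 228 — total 398
Group 2: 526 × 0.949 = 499
Group 3: 845 × 0.951 = 804
Group 4: 989 × 0.938 = 928
Net migration: Group 1 + 165 → 563; Group 4 − 165 → 763
Giving 563 / 499 / 804 / 763.
Scenario B total after 2 periods: 2629
Difference B − A = 2629 − 2482 = 147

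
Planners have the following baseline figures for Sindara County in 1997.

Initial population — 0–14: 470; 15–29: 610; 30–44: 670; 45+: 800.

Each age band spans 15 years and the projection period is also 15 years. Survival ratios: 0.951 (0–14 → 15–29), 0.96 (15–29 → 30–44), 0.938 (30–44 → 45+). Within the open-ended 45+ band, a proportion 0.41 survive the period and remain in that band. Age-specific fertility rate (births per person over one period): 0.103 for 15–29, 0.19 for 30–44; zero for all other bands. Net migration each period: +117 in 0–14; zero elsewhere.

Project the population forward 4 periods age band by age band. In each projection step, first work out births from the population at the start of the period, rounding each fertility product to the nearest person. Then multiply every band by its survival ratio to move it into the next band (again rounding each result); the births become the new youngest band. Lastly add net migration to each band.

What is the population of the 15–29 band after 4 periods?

218

After projecting period 1:
Births: 610 * 0.103 = 63, 670 * 0.19 = 127 ⇒ total 190
15–29: 470 * 0.951 = 447
30–44: 610 * 0.96 = 586
45+: 670 * 0.938 + 800 * 0.41 = 628 + 328 = 956
Net migration: 0–14 + 117 → 307
Giving 307 / 447 / 586 / 956.
After projecting period 2:
Births: 447 * 0.103 = 46, 586 * 0.19 = 111 ⇒ total 157
15–29: 307 * 0.951 = 292
30–44: 447 * 0.96 = 429
45+: 586 * 0.938 + 956 * 0.41 = 550 + 392 = 942
Net migration: 0–14 + 117 → 274
Giving 274 / 292 / 429 / 942.
After projecting period 3:
Births: 292 * 0.103 = 30, 429 * 0.19 = 82 ⇒ total 112
15–29: 274 * 0.951 = 261
30–44: 292 * 0.96 = 280
45+: 429 * 0.938 + 942 * 0.41 = 402 + 386 = 788
Net migration: 0–14 + 117 → 229
Giving 229 / 261 / 280 / 788.
After projecting period 4:
Births: 261 * 0.103 = 27, 280 * 0.19 = 53 ⇒ total 80
15–29: 229 * 0.951 = 218
30–44: 261 * 0.96 = 251
45+: 280 * 0.938 + 788 * 0.41 = 263 + 323 = 586
Net migration: 0–14 + 117 → 197
Giving 197 / 218 / 251 / 586.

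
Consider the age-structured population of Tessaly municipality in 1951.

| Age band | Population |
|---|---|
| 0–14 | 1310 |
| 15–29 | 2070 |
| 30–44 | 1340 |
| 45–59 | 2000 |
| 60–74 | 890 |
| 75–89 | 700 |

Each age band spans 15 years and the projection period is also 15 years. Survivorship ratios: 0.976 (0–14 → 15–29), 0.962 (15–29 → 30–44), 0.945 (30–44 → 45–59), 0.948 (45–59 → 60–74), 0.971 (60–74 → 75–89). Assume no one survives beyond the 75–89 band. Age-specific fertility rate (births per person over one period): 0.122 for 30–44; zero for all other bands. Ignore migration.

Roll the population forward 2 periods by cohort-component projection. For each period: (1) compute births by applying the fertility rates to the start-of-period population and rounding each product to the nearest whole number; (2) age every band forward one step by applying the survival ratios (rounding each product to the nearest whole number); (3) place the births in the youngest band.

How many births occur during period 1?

Let group 1 be 0–14 through group 6 = 75–89.
Period 1.
Births: 1340 * 0.122 = 163
Group 2: 1310 * 0.976 = 1279
Group 3: 2070 * 0.962 = 1991
Group 4: 1340 * 0.945 = 1266
Group 5: 2000 * 0.948 = 1896
Group 6: 890 * 0.971 = 864
End of period: [163, 1279, 1991, 1266, 1896, 864]

163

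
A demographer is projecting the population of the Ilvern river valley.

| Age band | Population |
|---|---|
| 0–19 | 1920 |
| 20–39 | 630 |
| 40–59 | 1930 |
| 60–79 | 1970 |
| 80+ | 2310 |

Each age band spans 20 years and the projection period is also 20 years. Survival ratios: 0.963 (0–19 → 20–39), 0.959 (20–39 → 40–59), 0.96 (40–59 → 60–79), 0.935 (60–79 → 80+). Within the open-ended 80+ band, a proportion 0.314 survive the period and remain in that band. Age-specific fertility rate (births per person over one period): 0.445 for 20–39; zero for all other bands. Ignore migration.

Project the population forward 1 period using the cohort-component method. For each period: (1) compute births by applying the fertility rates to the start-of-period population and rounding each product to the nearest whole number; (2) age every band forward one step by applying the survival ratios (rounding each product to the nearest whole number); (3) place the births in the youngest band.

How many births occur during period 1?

Numbering the bands 1..5 from youngest to oldest:
Period 1.
Births: 630 * 0.445 = 280
Band 2: 1920 * 0.963 = 1849
Band 3: 630 * 0.959 = 604
Band 4: 1930 * 0.96 = 1853
Band 5: 1970 * 0.935 + 2310 * 0.314 = 1842 + 725 = 2567
End of period: [280, 1849, 604, 1853, 2567]

280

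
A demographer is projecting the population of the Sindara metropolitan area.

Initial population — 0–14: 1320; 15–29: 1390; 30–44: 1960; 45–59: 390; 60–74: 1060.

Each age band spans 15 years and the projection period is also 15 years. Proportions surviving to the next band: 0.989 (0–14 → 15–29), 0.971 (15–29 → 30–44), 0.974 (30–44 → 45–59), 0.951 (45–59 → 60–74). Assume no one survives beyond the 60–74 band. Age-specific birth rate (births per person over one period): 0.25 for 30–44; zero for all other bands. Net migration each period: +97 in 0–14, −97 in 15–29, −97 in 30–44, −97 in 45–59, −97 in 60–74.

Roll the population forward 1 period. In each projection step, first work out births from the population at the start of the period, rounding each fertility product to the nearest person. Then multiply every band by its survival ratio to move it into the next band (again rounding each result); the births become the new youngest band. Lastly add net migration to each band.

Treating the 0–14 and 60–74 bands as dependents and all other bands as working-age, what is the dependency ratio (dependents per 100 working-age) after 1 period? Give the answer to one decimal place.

20.1

Numbering the groups 1..5 from youngest to oldest:
Period 1:
Births: 1960 × 0.25 = 490
Group 2: 1320 × 0.989 = 1305
Group 3: 1390 × 0.971 = 1350
Group 4: 1960 × 0.974 = 1909
Group 5: 390 × 0.951 = 371
Net migration: Group 1 + 97 → 587; Group 2 − 97 → 1208; Group 3 − 97 → 1253; Group 4 − 97 → 1812; Group 5 − 97 → 274
Population now: 0–14=587, 15–29=1208, 30–44=1253, 45–59=1812, 60–74=274
Dependents (band 0–14 + band 60–74) = 587 + 274 = 861; working-age = 4273; ratio = 861/4273 × 100 = 20.1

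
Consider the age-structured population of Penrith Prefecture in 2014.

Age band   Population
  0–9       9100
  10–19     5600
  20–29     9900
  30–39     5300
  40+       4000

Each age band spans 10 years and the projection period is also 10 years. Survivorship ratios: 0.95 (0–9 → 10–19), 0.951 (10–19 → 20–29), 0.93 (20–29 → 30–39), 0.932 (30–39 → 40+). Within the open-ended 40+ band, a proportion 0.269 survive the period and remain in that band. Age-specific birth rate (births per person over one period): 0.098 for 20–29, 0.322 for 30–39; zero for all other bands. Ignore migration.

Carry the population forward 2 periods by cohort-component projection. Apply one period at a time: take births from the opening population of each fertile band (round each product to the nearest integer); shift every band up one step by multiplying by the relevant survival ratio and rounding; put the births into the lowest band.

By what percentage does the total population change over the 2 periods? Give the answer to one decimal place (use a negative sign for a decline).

-13.3

After projecting period 1:
Births: 9900 × 0.098 = 970 ; 5300 × 0.322 = 1707 → 2677
10–19: 9100 × 0.95 = 8645
20–29: 5600 × 0.951 = 5326
30–39: 9900 × 0.93 = 9207
40+: 5300 × 0.932 + 4000 × 0.269 = 4940 + 1076 = 6016
Giving 2677 / 8645 / 5326 / 9207 / 6016.
After projecting period 2:
Births: 5326 × 0.098 = 522 ; 9207 × 0.322 = 2965 → 3487
10–19: 2677 × 0.95 = 2543
20–29: 8645 × 0.951 = 8221
30–39: 5326 × 0.93 = 4953
40+: 9207 × 0.932 + 6016 × 0.269 = 8581 + 1618 = 10199
Giving 3487 / 2543 / 8221 / 4953 / 10199.
Total: 33900 → 29403; change = -4497; percentage change = -13.3%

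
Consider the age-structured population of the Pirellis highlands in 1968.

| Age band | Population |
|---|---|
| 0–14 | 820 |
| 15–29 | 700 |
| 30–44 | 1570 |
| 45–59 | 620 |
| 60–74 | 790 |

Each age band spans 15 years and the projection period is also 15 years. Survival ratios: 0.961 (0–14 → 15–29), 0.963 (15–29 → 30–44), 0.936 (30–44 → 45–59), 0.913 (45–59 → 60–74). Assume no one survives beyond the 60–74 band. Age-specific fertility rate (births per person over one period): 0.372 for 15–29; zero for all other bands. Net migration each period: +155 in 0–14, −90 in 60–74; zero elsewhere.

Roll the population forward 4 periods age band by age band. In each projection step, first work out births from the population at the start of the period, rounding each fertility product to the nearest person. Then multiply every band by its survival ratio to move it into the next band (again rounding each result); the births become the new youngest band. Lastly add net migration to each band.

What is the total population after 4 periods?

1938

Call the bands 1 to 5, youngest first.
Period 1.
Births: 700 * 0.372 = 260
Band 2: 820 * 0.961 = 788
Band 3: 700 * 0.963 = 674
Band 4: 1570 * 0.936 = 1470
Band 5: 620 * 0.913 = 566
Net migration: Band 1 + 155 → 415; Band 5 − 90 → 476
End of period: [415, 788, 674, 1470, 476]
Period 2.
Births: 788 * 0.372 = 293
Band 2: 415 * 0.961 = 399
Band 3: 788 * 0.963 = 759
Band 4: 674 * 0.936 = 631
Band 5: 1470 * 0.913 = 1342
Net migration: Band 1 + 155 → 448; Band 5 − 90 → 1252
End of period: [448, 399, 759, 631, 1252]
Period 3.
Births: 399 * 0.372 = 148
Band 2: 448 * 0.961 = 431
Band 3: 399 * 0.963 = 384
Band 4: 759 * 0.936 = 710
Band 5: 631 * 0.913 = 576
Net migration: Band 1 + 155 → 303; Band 5 − 90 → 486
End of period: [303, 431, 384, 710, 486]
Period 4.
Births: 431 * 0.372 = 160
Band 2: 303 * 0.961 = 291
Band 3: 431 * 0.963 = 415
Band 4: 384 * 0.936 = 359
Band 5: 710 * 0.913 = 648
Net migration: Band 1 + 155 → 315; Band 5 − 90 → 558
End of period: [315, 291, 415, 359, 558]
Total after period 4: 315 + 291 + 415 + 359 + 558 = 1938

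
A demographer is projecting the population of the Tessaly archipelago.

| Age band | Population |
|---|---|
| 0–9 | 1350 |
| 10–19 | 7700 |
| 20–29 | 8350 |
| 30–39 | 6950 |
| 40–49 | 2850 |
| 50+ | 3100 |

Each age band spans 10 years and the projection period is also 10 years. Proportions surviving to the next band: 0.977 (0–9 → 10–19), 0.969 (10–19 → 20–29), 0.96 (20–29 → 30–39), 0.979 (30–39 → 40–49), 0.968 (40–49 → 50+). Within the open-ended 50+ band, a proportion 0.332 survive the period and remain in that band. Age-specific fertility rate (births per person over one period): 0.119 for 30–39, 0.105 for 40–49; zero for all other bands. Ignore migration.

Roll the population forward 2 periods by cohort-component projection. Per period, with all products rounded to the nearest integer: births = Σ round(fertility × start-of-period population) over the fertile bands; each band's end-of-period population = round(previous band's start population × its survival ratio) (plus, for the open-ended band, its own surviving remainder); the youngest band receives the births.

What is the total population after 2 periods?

After projecting period 1:
Births: 6950 × 0.119 = 827  |  2850 × 0.105 = 299 — total 1126
10–19: 1350 × 0.977 = 1319
20–29: 7700 × 0.969 = 7461
30–39: 8350 × 0.96 = 8016
40–49: 6950 × 0.979 = 6804
50+: 2850 × 0.968 + 3100 × 0.332 = 2759 + 1029 = 3788
→ [1126, 1319, 7461, 8016, 6804, 3788]
After projecting period 2:
Births: 8016 × 0.119 = 954  |  6804 × 0.105 = 714 — total 1668
10–19: 1126 × 0.977 = 1100
20–29: 1319 × 0.969 = 1278
30–39: 7461 × 0.96 = 7163
40–49: 8016 × 0.979 = 7848
50+: 6804 × 0.968 + 3788 × 0.332 = 6586 + 1258 = 7844
→ [1668, 1100, 1278, 7163, 7848, 7844]
Total after period 2: 1668 + 1100 + 1278 + 7163 + 7848 + 7844 = 26901

26901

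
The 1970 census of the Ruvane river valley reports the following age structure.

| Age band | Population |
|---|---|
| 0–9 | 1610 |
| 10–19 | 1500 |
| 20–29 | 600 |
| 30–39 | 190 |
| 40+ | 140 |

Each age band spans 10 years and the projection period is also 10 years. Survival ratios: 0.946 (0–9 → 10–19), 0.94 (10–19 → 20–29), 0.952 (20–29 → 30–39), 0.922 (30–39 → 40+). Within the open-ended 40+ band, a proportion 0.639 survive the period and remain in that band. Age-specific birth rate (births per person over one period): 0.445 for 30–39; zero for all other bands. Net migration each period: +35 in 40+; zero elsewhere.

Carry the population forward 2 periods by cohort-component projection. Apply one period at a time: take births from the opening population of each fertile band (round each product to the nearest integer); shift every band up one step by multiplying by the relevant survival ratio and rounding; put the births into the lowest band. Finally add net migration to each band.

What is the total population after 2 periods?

— Period 1 —
Births: 190 × 0.445 = 85
10–19: 1610 × 0.946 = 1523
20–29: 1500 × 0.94 = 1410
30–39: 600 × 0.952 = 571
40+: 190 × 0.922 + 140 × 0.639 = 175 + 89 = 264
Net migration: 40+ + 35 → 299
Population now: 0–9=85, 10–19=1523, 20–29=1410, 30–39=571, 40+=299
— Period 2 —
Births: 571 × 0.445 = 254
10–19: 85 × 0.946 = 80
20–29: 1523 × 0.94 = 1432
30–39: 1410 × 0.952 = 1342
40+: 571 × 0.922 + 299 × 0.639 = 526 + 191 = 717
Net migration: 40+ + 35 → 752
Population now: 0–9=254, 10–19=80, 20–29=1432, 30–39=1342, 40+=752
Total after period 2: 254 + 80 + 1432 + 1342 + 752 = 3860

3860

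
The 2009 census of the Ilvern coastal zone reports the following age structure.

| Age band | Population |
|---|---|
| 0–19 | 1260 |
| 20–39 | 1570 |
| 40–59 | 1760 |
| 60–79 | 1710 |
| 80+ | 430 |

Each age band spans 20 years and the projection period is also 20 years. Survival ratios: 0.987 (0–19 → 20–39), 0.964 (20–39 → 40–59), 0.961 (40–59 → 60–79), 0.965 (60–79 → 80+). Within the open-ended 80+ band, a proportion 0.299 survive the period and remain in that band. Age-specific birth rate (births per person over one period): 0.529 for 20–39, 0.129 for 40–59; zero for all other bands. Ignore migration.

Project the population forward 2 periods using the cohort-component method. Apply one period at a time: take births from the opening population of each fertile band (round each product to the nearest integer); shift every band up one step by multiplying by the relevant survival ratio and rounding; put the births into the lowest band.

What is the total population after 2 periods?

After projecting period 1:
Births: 1570 * 0.529 = 831 ; 1760 * 0.129 = 227 → total 1058
20–39: 1260 * 0.987 = 1244
40–59: 1570 * 0.964 = 1513
60–79: 1760 * 0.961 = 1691
80+: 1710 * 0.965 + 430 * 0.299 = 1650 + 129 = 1779
→ [1058, 1244, 1513, 1691, 1779]
After projecting period 2:
Births: 1244 * 0.529 = 658 ; 1513 * 0.129 = 195 → total 853
20–39: 1058 * 0.987 = 1044
40–59: 1244 * 0.964 = 1199
60–79: 1513 * 0.961 = 1454
80+: 1691 * 0.965 + 1779 * 0.299 = 1632 + 532 = 2164
→ [853, 1044, 1199, 1454, 2164]
Total after period 2: 853 + 1044 + 1199 + 1454 + 2164 = 6714

6714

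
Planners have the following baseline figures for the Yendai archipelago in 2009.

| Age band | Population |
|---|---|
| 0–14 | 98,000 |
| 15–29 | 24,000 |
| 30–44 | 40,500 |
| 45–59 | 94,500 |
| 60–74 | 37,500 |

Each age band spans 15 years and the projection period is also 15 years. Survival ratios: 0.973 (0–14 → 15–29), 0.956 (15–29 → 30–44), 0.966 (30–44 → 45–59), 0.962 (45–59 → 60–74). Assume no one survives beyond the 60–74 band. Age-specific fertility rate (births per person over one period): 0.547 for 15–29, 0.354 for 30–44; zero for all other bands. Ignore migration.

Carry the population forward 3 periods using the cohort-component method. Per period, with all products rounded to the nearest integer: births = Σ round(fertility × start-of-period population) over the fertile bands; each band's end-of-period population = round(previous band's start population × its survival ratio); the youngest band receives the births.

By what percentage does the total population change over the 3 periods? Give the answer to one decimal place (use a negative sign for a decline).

-18.3

Period 1:
Births: 24000 × 0.547 = 13128, 40500 × 0.354 = 14337 → total 27465
15–29: 98000 × 0.973 = 95354
30–44: 24000 × 0.956 = 22944
45–59: 40500 × 0.966 = 39123
60–74: 94500 × 0.962 = 90909
End of period: [27465, 95354, 22944, 39123, 90909]
Period 2:
Births: 95354 × 0.547 = 52159, 22944 × 0.354 = 8122 → total 60281
15–29: 27465 × 0.973 = 26723
30–44: 95354 × 0.956 = 91158
45–59: 22944 × 0.966 = 22164
60–74: 39123 × 0.962 = 37636
End of period: [60281, 26723, 91158, 22164, 37636]
Period 3:
Births: 26723 × 0.547 = 14617, 91158 × 0.354 = 32270 → total 46887
15–29: 60281 × 0.973 = 58653
30–44: 26723 × 0.956 = 25547
45–59: 91158 × 0.966 = 88059
60–74: 22164 × 0.962 = 21322
End of period: [46887, 58653, 25547, 88059, 21322]
Total: 294500 → 240468; change = -54032; percentage change = -18.3%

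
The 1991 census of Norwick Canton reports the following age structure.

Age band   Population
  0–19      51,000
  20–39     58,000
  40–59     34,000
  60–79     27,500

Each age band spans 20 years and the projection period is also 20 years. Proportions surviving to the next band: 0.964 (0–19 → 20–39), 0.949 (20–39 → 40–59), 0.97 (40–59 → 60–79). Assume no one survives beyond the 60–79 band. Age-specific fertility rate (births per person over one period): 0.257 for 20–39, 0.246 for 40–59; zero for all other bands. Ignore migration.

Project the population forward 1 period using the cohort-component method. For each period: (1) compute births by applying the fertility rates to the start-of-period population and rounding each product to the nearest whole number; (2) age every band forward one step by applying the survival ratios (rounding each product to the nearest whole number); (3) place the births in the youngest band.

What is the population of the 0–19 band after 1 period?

23270

After projecting period 1:
Births: 58000 × 0.257 = 14906 ; 34000 × 0.246 = 8364 → 23270
20–39: 51000 × 0.964 = 49164
40–59: 58000 × 0.949 = 55042
60–79: 34000 × 0.97 = 32980
→ [23270, 49164, 55042, 32980]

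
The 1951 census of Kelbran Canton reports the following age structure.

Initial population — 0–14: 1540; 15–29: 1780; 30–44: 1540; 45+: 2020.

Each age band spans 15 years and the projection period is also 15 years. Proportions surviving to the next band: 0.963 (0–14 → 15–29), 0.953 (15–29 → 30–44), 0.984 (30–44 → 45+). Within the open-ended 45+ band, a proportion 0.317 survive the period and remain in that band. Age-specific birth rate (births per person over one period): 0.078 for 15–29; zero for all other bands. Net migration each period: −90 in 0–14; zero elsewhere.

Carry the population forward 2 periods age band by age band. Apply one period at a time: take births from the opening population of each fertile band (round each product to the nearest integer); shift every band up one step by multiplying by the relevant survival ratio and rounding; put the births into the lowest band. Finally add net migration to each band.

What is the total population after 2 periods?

Call the groups 1 to 4, youngest first.
After projecting period 1:
Births: 1780 × 0.078 = 139
Group 2: 1540 × 0.963 = 1483
Group 3: 1780 × 0.953 = 1696
Group 4: 1540 × 0.984 + 2020 × 0.317 = 1515 + 640 = 2155
Net migration: Group 1 − 90 → 49
→ [49, 1483, 1696, 2155]
After projecting period 2:
Births: 1483 × 0.078 = 116
Group 2: 49 × 0.963 = 47
Group 3: 1483 × 0.953 = 1413
Group 4: 1696 × 0.984 + 2155 × 0.317 = 1669 + 683 = 2352
Net migration: Group 1 − 90 → 26
→ [26, 47, 1413, 2352]
Total after period 2: 26 + 47 + 1413 + 2352 = 3838

3838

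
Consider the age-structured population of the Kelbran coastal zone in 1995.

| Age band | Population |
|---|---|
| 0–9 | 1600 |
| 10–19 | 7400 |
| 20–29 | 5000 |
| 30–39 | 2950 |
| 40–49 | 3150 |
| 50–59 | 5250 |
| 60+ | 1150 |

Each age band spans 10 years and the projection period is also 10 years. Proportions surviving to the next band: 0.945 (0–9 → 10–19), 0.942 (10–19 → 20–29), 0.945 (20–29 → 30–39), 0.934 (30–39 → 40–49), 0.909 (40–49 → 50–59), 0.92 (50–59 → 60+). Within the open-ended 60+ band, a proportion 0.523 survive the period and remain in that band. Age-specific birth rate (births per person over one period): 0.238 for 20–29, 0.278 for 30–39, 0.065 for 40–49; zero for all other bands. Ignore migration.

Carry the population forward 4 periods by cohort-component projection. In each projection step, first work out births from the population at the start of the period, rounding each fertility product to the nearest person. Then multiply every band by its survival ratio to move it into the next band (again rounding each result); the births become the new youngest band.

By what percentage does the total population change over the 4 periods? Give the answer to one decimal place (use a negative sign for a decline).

Call the bands 1 to 7, youngest first.
After projecting period 1:
Births: 5000 × 0.238 = 1190  |  2950 × 0.278 = 820  |  3150 × 0.065 = 205 — total 2215
Band 2: 1600 × 0.945 = 1512
Band 3: 7400 × 0.942 = 6971
Band 4: 5000 × 0.945 = 4725
Band 5: 2950 × 0.934 = 2755
Band 6: 3150 × 0.909 = 2863
Band 7: 5250 × 0.92 + 1150 × 0.523 = 4830 + 601 = 5431
→ [2215, 1512, 6971, 4725, 2755, 2863, 5431]
After projecting period 2:
Births: 6971 × 0.238 = 1659  |  4725 × 0.278 = 1314  |  2755 × 0.065 = 179 — total 3152
Band 2: 2215 × 0.945 = 2093
Band 3: 1512 × 0.942 = 1424
Band 4: 6971 × 0.945 = 6588
Band 5: 4725 × 0.934 = 4413
Band 6: 2755 × 0.909 = 2504
Band 7: 2863 × 0.92 + 5431 × 0.523 = 2634 + 2840 = 5474
→ [3152, 2093, 1424, 6588, 4413, 2504, 5474]
After projecting period 3:
Births: 1424 × 0.238 = 339  |  6588 × 0.278 = 1831  |  4413 × 0.065 = 287 — total 2457
Band 2: 3152 × 0.945 = 2979
Band 3: 2093 × 0.942 = 1972
Band 4: 1424 × 0.945 = 1346
Band 5: 6588 × 0.934 = 6153
Band 6: 4413 × 0.909 = 4011
Band 7: 2504 × 0.92 + 5474 × 0.523 = 2304 + 2863 = 5167
→ [2457, 2979, 1972, 1346, 6153, 4011, 5167]
After projecting period 4:
Births: 1972 × 0.238 = 469  |  1346 × 0.278 = 374  |  6153 × 0.065 = 400 — total 1243
Band 2: 2457 × 0.945 = 2322
Band 3: 2979 × 0.942 = 2806
Band 4: 1972 × 0.945 = 1864
Band 5: 1346 × 0.934 = 1257
Band 6: 6153 × 0.909 = 5593
Band 7: 4011 × 0.92 + 5167 × 0.523 = 3690 + 2702 = 6392
→ [1243, 2322, 2806, 1864, 1257, 5593, 6392]
Total: 26500 → 21477; change = -5023; percentage change = -19.0%

-19.0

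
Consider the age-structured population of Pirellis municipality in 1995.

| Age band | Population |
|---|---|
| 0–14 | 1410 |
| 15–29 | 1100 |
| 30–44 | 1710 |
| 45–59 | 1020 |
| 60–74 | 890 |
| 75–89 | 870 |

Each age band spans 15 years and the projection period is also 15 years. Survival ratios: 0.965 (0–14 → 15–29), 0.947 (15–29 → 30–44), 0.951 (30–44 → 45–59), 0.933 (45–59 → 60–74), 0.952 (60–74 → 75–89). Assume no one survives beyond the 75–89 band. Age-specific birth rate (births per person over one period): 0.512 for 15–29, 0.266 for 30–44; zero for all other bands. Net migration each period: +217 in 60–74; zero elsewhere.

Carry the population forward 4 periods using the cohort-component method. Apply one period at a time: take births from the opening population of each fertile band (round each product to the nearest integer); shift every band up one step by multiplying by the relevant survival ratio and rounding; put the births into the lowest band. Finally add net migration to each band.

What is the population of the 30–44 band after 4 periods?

890

— Period 1 —
Births: 1100 × 0.512 = 563 ; 1710 × 0.266 = 455 → 1018
15–29: 1410 × 0.965 = 1361
30–44: 1100 × 0.947 = 1042
45–59: 1710 × 0.951 = 1626
60–74: 1020 × 0.933 = 952
75–89: 890 × 0.952 = 847
Net migration: 60–74 + 217 → 1169
End of period: [1018, 1361, 1042, 1626, 1169, 847]
— Period 2 —
Births: 1361 × 0.512 = 697 ; 1042 × 0.266 = 277 → 974
15–29: 1018 × 0.965 = 982
30–44: 1361 × 0.947 = 1289
45–59: 1042 × 0.951 = 991
60–74: 1626 × 0.933 = 1517
75–89: 1169 × 0.952 = 1113
Net migration: 60–74 + 217 → 1734
End of period: [974, 982, 1289, 991, 1734, 1113]
— Period 3 —
Births: 982 × 0.512 = 503 ; 1289 × 0.266 = 343 → 846
15–29: 974 × 0.965 = 940
30–44: 982 × 0.947 = 930
45–59: 1289 × 0.951 = 1226
60–74: 991 × 0.933 = 925
75–89: 1734 × 0.952 = 1651
Net migration: 60–74 + 217 → 1142
End of period: [846, 940, 930, 1226, 1142, 1651]
— Period 4 —
Births: 940 × 0.512 = 481 ; 930 × 0.266 = 247 → 728
15–29: 846 × 0.965 = 816
30–44: 940 × 0.947 = 890
45–59: 930 × 0.951 = 884
60–74: 1226 × 0.933 = 1144
75–89: 1142 × 0.952 = 1087
Net migration: 60–74 + 217 → 1361
End of period: [728, 816, 890, 884, 1361, 1087]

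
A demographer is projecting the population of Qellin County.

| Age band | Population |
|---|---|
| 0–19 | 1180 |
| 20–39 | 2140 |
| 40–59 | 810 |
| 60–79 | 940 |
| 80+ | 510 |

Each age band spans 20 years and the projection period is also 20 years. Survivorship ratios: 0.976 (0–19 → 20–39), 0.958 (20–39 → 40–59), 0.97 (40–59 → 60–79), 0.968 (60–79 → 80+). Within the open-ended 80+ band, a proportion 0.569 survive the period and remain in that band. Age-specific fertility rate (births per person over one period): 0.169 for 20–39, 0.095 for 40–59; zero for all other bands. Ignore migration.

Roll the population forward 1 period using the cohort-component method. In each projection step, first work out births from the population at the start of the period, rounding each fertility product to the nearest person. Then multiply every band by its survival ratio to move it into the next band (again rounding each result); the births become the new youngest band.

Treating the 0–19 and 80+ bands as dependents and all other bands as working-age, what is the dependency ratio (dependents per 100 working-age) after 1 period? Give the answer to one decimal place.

41.1

Call the groups 1 to 5, youngest first.
Period 1.
Births: 2140 × 0.169 = 362, 810 × 0.095 = 77 → 439
Group 2: 1180 × 0.976 = 1152
Group 3: 2140 × 0.958 = 2050
Group 4: 810 × 0.97 = 786
Group 5: 940 × 0.968 + 510 × 0.569 = 910 + 290 = 1200
End of period: [439, 1152, 2050, 786, 1200]
Dependents (band 0–19 + band 80+) = 439 + 1200 = 1639; working-age = 3988; ratio = 1639/3988 × 100 = 41.1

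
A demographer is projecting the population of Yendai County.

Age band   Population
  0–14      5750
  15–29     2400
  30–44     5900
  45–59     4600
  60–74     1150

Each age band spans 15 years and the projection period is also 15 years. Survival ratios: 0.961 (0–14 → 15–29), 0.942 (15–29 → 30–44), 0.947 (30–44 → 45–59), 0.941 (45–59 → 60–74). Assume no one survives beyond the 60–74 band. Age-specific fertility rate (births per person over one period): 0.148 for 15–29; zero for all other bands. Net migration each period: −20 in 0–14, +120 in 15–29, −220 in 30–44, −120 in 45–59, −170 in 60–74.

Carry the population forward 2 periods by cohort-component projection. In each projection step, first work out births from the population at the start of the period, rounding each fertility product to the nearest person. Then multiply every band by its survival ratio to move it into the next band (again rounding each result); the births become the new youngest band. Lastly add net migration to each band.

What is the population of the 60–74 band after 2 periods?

4974

Period 1:
Births: 2400 × 0.148 = 355
15–29: 5750 × 0.961 = 5526
30–44: 2400 × 0.942 = 2261
45–59: 5900 × 0.947 = 5587
60–74: 4600 × 0.941 = 4329
Net migration: 0–14 − 20 → 335; 15–29 + 120 → 5646; 30–44 − 220 → 2041; 45–59 − 120 → 5467; 60–74 − 170 → 4159
Giving 335 / 5646 / 2041 / 5467 / 4159.
Period 2:
Births: 5646 × 0.148 = 836
15–29: 335 × 0.961 = 322
30–44: 5646 × 0.942 = 5319
45–59: 2041 × 0.947 = 1933
60–74: 5467 × 0.941 = 5144
Net migration: 0–14 − 20 → 816; 15–29 + 120 → 442; 30–44 − 220 → 5099; 45–59 − 120 → 1813; 60–74 − 170 → 4974
Giving 816 / 442 / 5099 / 1813 / 4974.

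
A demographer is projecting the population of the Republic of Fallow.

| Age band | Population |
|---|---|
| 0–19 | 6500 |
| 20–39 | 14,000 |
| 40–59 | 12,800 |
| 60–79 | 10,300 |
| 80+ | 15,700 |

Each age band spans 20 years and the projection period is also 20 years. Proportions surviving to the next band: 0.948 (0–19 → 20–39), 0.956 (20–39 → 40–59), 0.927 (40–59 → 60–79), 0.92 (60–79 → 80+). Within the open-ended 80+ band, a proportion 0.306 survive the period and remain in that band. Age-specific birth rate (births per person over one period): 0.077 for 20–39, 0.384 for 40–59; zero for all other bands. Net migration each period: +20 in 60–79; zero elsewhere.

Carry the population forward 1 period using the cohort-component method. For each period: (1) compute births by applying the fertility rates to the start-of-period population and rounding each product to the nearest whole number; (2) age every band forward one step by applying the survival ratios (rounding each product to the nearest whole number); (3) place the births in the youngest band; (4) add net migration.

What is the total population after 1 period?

(Bands numbered youngest = 1 to oldest = 5.)
— Period 1 —
Births: 14000 × 0.077 = 1078  |  12800 × 0.384 = 4915 → 5993
Band 2: 6500 × 0.948 = 6162
Band 3: 14000 × 0.956 = 13384
Band 4: 12800 × 0.927 = 11866
Band 5: 10300 × 0.92 + 15700 × 0.306 = 9476 + 4804 = 14280
Net migration: Band 4 + 20 → 11886
Giving 5993 / 6162 / 13384 / 11886 / 14280.
Total after period 1: 5993 + 6162 + 13384 + 11886 + 14280 = 51705

51705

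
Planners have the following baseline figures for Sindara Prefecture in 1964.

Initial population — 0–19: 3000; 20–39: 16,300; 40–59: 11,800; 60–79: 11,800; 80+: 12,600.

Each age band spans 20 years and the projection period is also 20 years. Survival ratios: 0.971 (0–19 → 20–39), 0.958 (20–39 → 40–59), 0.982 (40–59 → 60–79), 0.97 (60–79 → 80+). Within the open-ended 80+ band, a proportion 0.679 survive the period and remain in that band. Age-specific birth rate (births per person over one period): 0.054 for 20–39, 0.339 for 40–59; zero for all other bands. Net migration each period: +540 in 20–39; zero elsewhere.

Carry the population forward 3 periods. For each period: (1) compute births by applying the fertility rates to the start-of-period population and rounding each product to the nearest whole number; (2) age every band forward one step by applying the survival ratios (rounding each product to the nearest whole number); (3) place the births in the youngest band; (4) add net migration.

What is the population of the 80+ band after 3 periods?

Period 1.
Births: 16300 × 0.054 = 880, 11800 × 0.339 = 4000 → 4880
20–39: 3000 × 0.971 = 2913
40–59: 16300 × 0.958 = 15615
60–79: 11800 × 0.982 = 11588
80+: 11800 × 0.97 + 12600 × 0.679 = 11446 + 8555 = 20001
Net migration: 20–39 + 540 → 3453
End of period: [4880, 3453, 15615, 11588, 20001]
Period 2.
Births: 3453 × 0.054 = 186, 15615 × 0.339 = 5293 → 5479
20–39: 4880 × 0.971 = 4738
40–59: 3453 × 0.958 = 3308
60–79: 15615 × 0.982 = 15334
80+: 11588 × 0.97 + 20001 × 0.679 = 11240 + 13581 = 24821
Net migration: 20–39 + 540 → 5278
End of period: [5479, 5278, 3308, 15334, 24821]
Period 3.
Births: 5278 × 0.054 = 285, 3308 × 0.339 = 1121 → 1406
20–39: 5479 × 0.971 = 5320
40–59: 5278 × 0.958 = 5056
60–79: 3308 × 0.982 = 3248
80+: 15334 × 0.97 + 24821 × 0.679 = 14874 + 16853 = 31727
Net migration: 20–39 + 540 → 5860
End of period: [1406, 5860, 5056, 3248, 31727]

31727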